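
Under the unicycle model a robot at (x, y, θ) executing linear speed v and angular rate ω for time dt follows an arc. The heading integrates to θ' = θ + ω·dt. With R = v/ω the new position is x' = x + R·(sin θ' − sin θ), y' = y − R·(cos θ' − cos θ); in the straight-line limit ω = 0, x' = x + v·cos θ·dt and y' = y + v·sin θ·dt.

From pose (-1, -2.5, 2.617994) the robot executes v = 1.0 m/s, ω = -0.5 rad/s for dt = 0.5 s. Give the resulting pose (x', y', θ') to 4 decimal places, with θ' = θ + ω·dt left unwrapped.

(-1.3974, -2.1988, 2.3680)

θ' = 2.6180 + -0.5·0.5 = 2.3680
R = v/ω = 1.0/-0.5 = -2.0000
x' = -1 + -2.0000·(sin 2.3680 − sin 2.6180) = -1.3974
y' = -2.5 − -2.0000·(cos 2.3680 − cos 2.6180) = -2.1988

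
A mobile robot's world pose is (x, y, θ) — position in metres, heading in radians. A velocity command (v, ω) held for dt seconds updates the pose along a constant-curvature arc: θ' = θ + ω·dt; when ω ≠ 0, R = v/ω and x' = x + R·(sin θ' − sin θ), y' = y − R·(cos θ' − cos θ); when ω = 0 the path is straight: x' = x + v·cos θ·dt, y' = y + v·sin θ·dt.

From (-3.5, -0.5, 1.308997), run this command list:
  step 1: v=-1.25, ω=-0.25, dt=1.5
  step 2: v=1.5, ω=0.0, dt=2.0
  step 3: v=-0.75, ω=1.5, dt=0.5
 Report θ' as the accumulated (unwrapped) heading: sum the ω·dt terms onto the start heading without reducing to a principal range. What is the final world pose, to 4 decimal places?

(-2.6205, -0.1208, 1.6840)

step 1: θ'=0.9340 (R=5.0000) → pose (-4.3096, -2.1790, 0.9340)
step 2: θ'=0.9340 (straight) → pose (-2.5257, 0.2330, 0.9340)
step 3: θ'=1.6840 (R=-0.5000) → pose (-2.6205, -0.1208, 1.6840)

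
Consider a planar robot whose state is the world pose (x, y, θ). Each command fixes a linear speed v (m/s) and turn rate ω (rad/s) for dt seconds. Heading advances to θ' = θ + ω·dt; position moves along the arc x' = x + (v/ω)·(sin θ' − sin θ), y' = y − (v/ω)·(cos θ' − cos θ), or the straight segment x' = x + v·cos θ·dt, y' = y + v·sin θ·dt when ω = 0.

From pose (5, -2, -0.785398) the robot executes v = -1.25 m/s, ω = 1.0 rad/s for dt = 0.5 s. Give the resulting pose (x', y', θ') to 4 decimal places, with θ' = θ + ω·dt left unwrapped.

θ' = -0.7854 + 1.0·0.5 = -0.2854
R = v/ω = -1.25/1.0 = -1.2500
x' = 5 + -1.2500·(sin -0.2854 − sin -0.7854) = 4.4680
y' = -2 − -1.2500·(cos -0.2854 − cos -0.7854) = -1.6844

(4.4680, -1.6844, -0.2854)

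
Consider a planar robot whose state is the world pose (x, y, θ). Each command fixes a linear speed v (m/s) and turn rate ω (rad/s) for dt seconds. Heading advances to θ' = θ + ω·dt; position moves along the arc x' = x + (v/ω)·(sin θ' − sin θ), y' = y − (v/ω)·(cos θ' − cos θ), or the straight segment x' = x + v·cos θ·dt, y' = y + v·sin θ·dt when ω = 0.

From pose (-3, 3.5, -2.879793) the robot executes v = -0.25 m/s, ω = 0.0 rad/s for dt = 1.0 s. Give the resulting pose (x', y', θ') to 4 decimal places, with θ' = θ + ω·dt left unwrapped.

θ' = -2.8798 + 0.0·1.0 = -2.8798
ω = 0 → straight: x' = -3 + -0.25·cos(-2.8798)·1.0 = -2.7585
y' = 3.5 + -0.25·sin(-2.8798)·1.0 = 3.5647

(-2.7585, 3.5647, -2.8798)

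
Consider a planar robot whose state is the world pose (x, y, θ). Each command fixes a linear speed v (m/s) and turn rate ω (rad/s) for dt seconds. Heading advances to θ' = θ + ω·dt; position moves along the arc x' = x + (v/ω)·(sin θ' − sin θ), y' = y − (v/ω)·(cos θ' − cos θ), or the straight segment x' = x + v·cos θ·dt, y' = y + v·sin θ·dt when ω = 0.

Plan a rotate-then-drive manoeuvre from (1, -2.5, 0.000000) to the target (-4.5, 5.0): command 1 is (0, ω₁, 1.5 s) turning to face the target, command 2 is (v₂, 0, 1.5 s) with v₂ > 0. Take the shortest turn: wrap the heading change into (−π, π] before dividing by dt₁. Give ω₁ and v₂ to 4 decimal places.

ω₁ = 1.4690, v₂ = 6.2004

heading to target = atan2(5−-2.5, -4.5−1) = 2.2035
Δθ = wrap(2.2035 − 0.0000) = 2.2035; ω₁ = Δθ/dt₁ = 1.4690
distance = √((-4.5−1)² + (5−-2.5)²) = 9.3005; v₂ = distance/dt₂ = 6.2004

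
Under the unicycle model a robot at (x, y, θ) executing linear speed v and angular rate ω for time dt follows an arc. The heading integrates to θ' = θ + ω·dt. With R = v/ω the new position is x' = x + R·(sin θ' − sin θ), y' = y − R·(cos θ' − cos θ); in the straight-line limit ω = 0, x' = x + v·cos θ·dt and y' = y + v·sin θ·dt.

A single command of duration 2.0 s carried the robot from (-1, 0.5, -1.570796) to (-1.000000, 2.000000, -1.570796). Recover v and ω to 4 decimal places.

Δθ = -1.570796 − -1.570796 = 0.000000
ω = Δθ/dt = 0.000000/2.0 = 0.0000
ω = 0 → v = (Δx·cos θ + Δy·sin θ)/dt = -0.7500

v = -0.7500, ω = 0.0000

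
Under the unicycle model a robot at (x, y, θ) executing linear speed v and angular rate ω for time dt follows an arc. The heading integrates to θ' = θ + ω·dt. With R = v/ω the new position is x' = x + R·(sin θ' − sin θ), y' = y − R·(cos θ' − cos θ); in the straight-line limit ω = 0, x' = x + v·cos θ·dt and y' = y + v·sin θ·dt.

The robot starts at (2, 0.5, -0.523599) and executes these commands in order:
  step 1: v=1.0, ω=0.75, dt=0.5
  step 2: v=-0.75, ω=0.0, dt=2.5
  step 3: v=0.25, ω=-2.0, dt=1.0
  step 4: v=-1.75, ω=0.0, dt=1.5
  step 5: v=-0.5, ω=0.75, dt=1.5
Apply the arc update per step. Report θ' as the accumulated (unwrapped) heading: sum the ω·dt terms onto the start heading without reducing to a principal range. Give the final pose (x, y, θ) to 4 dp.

step 1: θ'=-0.1486 (R=1.3333) → pose (2.4693, 0.3361, -0.1486)
step 2: θ'=-0.1486 (straight) → pose (0.6149, 0.6137, -0.1486)
step 3: θ'=-2.1486 (R=-0.1250) → pose (0.7011, 0.4218, -2.1486)
step 4: θ'=-2.1486 (straight) → pose (2.1349, 2.6206, -2.1486)
step 5: θ'=-1.0236 (R=-0.6667) → pose (2.1457, 3.3316, -1.0236)

(2.1457, 3.3316, -1.0236)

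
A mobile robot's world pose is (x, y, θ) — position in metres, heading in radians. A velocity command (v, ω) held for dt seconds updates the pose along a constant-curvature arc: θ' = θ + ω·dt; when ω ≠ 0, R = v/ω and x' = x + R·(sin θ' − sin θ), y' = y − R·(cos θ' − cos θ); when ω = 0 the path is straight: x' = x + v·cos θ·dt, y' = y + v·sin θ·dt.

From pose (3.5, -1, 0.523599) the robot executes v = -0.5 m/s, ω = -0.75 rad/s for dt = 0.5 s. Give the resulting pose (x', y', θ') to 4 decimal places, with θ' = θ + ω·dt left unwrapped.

θ' = 0.5236 + -0.75·0.5 = 0.1486
R = v/ω = -0.5/-0.75 = 0.6667
x' = 3.5 + 0.6667·(sin 0.1486 − sin 0.5236) = 3.2654
y' = -1 − 0.6667·(cos 0.1486 − cos 0.5236) = -1.0820

(3.2654, -1.0820, 0.1486)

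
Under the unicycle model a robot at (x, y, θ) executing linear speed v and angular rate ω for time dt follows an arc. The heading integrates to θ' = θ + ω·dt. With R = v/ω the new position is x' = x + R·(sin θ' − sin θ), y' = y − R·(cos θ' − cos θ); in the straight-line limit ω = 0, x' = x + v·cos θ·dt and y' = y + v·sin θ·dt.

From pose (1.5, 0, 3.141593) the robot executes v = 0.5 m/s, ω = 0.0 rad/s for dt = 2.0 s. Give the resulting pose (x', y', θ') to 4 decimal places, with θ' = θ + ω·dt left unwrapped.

θ' = 3.1416 + 0.0·2.0 = 3.1416
ω = 0 → straight: x' = 1.5 + 0.5·cos(3.1416)·2.0 = 0.5000
y' = 0 + 0.5·sin(3.1416)·2.0 = 0.0000

(0.5000, 0.0000, 3.1416)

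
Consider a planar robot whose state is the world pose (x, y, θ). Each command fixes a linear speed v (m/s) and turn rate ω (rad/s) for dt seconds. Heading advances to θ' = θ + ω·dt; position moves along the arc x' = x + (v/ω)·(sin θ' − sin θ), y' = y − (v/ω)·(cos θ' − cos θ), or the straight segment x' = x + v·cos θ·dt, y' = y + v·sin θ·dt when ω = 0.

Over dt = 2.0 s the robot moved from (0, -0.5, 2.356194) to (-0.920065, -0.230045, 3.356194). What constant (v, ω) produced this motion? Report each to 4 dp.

Δθ = 3.356194 − 2.356194 = 1.000000
ω = Δθ/dt = 1.000000/2.0 = 0.5000
R = Δx/(sin θ' − sin θ) = 1.0000
v = R·ω = 1.0000·0.5000 = 0.5000

v = 0.5000, ω = 0.5000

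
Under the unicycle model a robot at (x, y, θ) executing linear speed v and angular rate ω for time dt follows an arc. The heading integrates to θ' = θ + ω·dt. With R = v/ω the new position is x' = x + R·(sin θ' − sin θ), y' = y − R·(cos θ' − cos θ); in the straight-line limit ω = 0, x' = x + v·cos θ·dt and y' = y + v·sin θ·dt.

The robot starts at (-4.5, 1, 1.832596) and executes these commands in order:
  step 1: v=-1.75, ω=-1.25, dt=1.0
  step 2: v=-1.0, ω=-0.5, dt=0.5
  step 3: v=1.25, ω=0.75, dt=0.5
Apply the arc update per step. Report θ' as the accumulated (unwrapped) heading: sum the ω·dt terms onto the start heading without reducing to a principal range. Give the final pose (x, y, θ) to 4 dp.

step 1: θ'=0.5826 (R=1.4000) → pose (-5.0820, -0.5314, 0.5826)
step 2: θ'=0.3326 (R=2.0000) → pose (-5.5294, -0.7517, 0.3326)
step 3: θ'=0.7076 (R=1.6667) → pose (-4.9902, -0.4429, 0.7076)

(-4.9902, -0.4429, 0.7076)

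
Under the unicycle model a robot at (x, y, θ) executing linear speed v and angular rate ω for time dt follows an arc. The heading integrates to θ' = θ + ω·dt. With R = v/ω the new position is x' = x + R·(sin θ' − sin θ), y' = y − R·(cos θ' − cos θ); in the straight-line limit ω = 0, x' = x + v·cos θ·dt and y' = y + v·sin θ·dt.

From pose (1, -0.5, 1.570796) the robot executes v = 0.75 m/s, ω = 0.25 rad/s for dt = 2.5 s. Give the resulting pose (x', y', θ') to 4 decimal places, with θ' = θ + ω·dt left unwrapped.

(0.4329, 1.2553, 2.1958)

θ' = 1.5708 + 0.25·2.5 = 2.1958
R = v/ω = 0.75/0.25 = 3.0000
x' = 1 + 3.0000·(sin 2.1958 − sin 1.5708) = 0.4329
y' = -0.5 − 3.0000·(cos 2.1958 − cos 1.5708) = 1.2553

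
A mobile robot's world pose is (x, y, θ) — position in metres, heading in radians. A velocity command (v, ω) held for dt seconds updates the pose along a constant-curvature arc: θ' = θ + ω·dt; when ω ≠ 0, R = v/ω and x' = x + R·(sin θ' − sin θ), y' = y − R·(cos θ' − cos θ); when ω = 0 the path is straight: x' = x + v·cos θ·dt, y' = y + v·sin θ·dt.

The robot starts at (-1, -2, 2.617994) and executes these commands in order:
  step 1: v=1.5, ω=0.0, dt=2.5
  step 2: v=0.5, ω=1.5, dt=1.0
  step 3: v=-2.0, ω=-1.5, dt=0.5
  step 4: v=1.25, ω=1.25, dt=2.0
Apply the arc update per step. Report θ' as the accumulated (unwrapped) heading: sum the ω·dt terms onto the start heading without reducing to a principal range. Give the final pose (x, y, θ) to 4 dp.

(-4.0640, -1.5639, 5.8680)

step 1: θ'=2.6180 (straight) → pose (-4.2476, -0.1250, 2.6180)
step 2: θ'=4.1180 (R=0.3333) → pose (-4.6904, -0.2270, 4.1180)
step 3: θ'=3.3680 (R=1.3333) → pose (-3.8851, 0.3256, 3.3680)
step 4: θ'=5.8680 (R=1.0000) → pose (-4.0640, -1.5639, 5.8680)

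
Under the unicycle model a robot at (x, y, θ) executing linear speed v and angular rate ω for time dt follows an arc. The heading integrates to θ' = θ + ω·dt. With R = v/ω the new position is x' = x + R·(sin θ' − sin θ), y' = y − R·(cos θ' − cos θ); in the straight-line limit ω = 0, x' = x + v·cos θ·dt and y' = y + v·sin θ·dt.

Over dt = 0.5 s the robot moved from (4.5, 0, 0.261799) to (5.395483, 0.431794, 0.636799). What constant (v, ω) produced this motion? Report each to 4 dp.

Δθ = 0.636799 − 0.261799 = 0.375000
ω = Δθ/dt = 0.375000/0.5 = 0.7500
R = Δx/(sin θ' − sin θ) = 2.6667
v = R·ω = 2.6667·0.7500 = 2.0000

v = 2.0000, ω = 0.7500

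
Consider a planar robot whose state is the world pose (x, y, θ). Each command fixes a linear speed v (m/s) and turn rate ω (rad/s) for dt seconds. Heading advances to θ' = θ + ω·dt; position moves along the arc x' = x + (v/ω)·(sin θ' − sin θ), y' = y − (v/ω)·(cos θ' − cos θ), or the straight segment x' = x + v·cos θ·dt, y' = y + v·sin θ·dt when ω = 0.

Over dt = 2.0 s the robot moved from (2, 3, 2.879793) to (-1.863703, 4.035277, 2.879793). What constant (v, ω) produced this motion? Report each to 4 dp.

v = 2.0000, ω = 0.0000

Δθ = 2.879793 − 2.879793 = 0.000000
ω = Δθ/dt = 0.000000/2.0 = 0.0000
ω = 0 → v = (Δx·cos θ + Δy·sin θ)/dt = 2.0000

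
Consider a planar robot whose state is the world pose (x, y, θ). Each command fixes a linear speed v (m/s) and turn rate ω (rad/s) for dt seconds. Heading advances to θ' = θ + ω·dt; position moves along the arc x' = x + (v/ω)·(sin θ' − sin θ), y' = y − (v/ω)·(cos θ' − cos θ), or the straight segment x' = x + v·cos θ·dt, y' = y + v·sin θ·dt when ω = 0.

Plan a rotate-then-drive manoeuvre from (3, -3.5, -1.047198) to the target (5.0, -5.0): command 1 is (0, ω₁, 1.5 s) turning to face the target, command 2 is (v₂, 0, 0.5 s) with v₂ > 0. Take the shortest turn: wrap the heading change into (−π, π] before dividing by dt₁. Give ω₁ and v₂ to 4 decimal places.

ω₁ = 0.2691, v₂ = 5.0000

heading to target = atan2(-5−-3.5, 5−3) = -0.6435
Δθ = wrap(-0.6435 − -1.0472) = 0.4037; ω₁ = Δθ/dt₁ = 0.2691
distance = √((5−3)² + (-5−-3.5)²) = 2.5000; v₂ = distance/dt₂ = 5.0000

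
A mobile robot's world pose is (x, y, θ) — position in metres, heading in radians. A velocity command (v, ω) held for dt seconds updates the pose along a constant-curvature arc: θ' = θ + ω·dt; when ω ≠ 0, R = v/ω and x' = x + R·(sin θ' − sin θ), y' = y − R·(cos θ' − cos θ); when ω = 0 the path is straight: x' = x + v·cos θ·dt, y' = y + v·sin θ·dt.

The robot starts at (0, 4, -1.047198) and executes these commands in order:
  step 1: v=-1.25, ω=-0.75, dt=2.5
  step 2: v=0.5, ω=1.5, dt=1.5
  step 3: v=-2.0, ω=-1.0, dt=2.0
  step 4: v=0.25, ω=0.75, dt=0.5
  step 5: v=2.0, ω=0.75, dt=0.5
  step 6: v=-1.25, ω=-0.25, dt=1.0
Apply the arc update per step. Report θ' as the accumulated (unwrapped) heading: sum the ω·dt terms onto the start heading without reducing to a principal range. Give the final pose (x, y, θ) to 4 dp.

(1.2495, 9.4013, -2.1722)

step 1: θ'=-2.9222 (R=1.6667) → pose (1.0806, 6.4600, -2.9222)
step 2: θ'=-0.6722 (R=0.3333) → pose (0.9456, 5.8739, -0.6722)
step 3: θ'=-2.6722 (R=2.0000) → pose (1.2863, 9.2225, -2.6722)
step 4: θ'=-2.2972 (R=0.3333) → pose (1.1879, 9.1466, -2.2972)
step 5: θ'=-1.9222 (R=2.6667) → pose (0.6777, 8.2933, -1.9222)
step 6: θ'=-2.1722 (R=5.0000) → pose (1.2495, 9.4013, -2.1722)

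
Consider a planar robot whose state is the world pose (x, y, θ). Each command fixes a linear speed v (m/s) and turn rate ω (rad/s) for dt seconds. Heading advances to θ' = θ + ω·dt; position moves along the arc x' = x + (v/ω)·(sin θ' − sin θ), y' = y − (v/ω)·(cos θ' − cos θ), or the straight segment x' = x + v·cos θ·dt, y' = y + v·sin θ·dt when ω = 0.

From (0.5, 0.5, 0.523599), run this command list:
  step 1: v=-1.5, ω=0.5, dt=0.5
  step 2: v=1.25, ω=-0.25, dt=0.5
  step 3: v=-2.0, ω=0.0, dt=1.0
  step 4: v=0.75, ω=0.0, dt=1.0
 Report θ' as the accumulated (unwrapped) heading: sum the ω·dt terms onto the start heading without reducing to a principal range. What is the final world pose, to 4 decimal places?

(-0.6191, -0.2993, 0.6486)

step 1: θ'=0.7736 (R=-3.0000) → pose (-0.0961, 0.0481, 0.7736)
step 2: θ'=0.6486 (R=-5.0000) → pose (0.3771, 0.4558, 0.6486)
step 3: θ'=0.6486 (straight) → pose (-1.2168, -0.7524, 0.6486)
step 4: θ'=0.6486 (straight) → pose (-0.6191, -0.2993, 0.6486)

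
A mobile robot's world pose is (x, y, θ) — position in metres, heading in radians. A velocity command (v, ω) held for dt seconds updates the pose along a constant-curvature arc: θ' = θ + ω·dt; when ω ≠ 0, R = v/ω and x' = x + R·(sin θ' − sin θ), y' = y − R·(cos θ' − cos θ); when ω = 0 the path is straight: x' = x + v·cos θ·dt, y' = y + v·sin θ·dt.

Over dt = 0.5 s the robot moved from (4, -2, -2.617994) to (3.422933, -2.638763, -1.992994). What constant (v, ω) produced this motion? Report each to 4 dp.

Δθ = -1.992994 − -2.617994 = 0.625000
ω = Δθ/dt = 0.625000/0.5 = 1.2500
R = −Δy/(cos θ' − cos θ) = 1.4000
v = R·ω = 1.4000·1.2500 = 1.7500

v = 1.7500, ω = 1.2500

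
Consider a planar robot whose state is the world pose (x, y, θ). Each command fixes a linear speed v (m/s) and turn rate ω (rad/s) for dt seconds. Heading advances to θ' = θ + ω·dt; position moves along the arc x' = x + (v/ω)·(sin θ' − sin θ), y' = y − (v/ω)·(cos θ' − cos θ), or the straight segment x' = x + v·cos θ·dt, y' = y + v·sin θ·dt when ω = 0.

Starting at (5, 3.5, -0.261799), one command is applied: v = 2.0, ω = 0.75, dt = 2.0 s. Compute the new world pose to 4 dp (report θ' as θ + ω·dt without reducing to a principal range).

θ' = -0.2618 + 0.75·2.0 = 1.2382
R = v/ω = 2.0/0.75 = 2.6667
x' = 5 + 2.6667·(sin 1.2382 − sin -0.2618) = 8.2107
y' = 3.5 − 2.6667·(cos 1.2382 − cos -0.2618) = 5.2051

(8.2107, 5.2051, 1.2382)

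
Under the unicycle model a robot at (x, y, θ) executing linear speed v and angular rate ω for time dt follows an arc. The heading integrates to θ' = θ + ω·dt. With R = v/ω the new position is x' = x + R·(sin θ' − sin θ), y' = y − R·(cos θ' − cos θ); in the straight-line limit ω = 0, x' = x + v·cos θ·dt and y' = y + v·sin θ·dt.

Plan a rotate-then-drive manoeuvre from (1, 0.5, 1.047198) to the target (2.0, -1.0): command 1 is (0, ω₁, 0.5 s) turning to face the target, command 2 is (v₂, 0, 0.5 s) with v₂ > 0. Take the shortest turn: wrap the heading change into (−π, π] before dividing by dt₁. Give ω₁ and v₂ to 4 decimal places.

heading to target = atan2(-1−0.5, 2−1) = -0.9828
Δθ = wrap(-0.9828 − 1.0472) = -2.0300; ω₁ = Δθ/dt₁ = -4.0600
distance = √((2−1)² + (-1−0.5)²) = 1.8028; v₂ = distance/dt₂ = 3.6056

ω₁ = -4.0600, v₂ = 3.6056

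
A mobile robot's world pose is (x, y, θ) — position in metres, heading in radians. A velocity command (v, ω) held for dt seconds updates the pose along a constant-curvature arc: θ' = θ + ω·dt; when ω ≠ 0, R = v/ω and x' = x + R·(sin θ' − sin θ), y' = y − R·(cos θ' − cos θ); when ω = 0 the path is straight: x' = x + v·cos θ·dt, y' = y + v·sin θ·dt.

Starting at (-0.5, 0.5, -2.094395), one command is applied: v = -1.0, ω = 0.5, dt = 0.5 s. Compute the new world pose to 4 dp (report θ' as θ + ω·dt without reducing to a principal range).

(-0.3064, 0.9596, -1.8444)

θ' = -2.0944 + 0.5·0.5 = -1.8444
R = v/ω = -1.0/0.5 = -2.0000
x' = -0.5 + -2.0000·(sin -1.8444 − sin -2.0944) = -0.3064
y' = 0.5 − -2.0000·(cos -1.8444 − cos -2.0944) = 0.9596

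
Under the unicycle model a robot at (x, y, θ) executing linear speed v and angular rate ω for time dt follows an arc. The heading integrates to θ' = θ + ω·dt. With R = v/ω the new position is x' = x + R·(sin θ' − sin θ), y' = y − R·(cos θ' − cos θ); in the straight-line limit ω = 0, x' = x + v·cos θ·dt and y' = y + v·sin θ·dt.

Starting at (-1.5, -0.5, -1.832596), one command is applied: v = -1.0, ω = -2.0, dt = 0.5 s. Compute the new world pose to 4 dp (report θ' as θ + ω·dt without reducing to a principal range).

θ' = -1.8326 + -2.0·0.5 = -2.8326
R = v/ω = -1.0/-2.0 = 0.5000
x' = -1.5 + 0.5000·(sin -2.8326 − sin -1.8326) = -1.1691
y' = -0.5 − 0.5000·(cos -2.8326 − cos -1.8326) = -0.1531

(-1.1691, -0.1531, -2.8326)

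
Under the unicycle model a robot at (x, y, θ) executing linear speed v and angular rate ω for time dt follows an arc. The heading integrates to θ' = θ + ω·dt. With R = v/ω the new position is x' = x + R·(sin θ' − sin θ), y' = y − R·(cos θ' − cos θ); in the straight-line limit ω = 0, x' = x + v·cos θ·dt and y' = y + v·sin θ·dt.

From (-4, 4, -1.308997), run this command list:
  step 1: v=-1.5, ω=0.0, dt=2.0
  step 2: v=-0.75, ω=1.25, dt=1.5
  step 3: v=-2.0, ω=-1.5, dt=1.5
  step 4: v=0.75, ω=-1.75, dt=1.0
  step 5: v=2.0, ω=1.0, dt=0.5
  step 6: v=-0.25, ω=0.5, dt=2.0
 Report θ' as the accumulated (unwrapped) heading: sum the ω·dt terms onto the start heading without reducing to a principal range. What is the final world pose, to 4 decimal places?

(-8.8914, 8.5165, -1.9340)

step 1: θ'=-1.3090 (straight) → pose (-4.7765, 6.8978, -1.3090)
step 2: θ'=0.5660 (R=-0.6000) → pose (-5.6778, 7.2489, 0.5660)
step 3: θ'=-1.6840 (R=1.3333) → pose (-7.7176, 8.5249, -1.6840)
step 4: θ'=-3.4340 (R=-0.4286) → pose (-8.2670, 8.1630, -3.4340)
step 5: θ'=-2.9340 (R=2.0000) → pose (-9.2557, 8.2049, -2.9340)
step 6: θ'=-1.9340 (R=-0.5000) → pose (-8.8914, 8.5165, -1.9340)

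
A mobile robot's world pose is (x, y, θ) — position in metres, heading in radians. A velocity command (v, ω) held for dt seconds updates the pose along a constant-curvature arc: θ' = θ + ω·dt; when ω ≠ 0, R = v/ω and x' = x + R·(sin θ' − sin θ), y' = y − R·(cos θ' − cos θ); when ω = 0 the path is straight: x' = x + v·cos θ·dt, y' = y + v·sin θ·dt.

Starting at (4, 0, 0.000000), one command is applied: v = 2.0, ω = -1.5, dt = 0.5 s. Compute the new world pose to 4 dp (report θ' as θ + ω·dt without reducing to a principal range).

θ' = 0.0000 + -1.5·0.5 = -0.7500
R = v/ω = 2.0/-1.5 = -1.3333
x' = 4 + -1.3333·(sin -0.7500 − sin 0.0000) = 4.9089
y' = 0 − -1.3333·(cos -0.7500 − cos 0.0000) = -0.3577

(4.9089, -0.3577, -0.7500)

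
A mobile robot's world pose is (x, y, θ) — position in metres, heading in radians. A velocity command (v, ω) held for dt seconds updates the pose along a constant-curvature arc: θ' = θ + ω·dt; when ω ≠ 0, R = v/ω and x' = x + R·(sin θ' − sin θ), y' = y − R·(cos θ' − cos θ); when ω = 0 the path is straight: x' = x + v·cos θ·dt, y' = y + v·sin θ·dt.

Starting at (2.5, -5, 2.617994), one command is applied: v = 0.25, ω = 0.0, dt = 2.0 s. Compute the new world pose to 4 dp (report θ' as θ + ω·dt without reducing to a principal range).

θ' = 2.6180 + 0.0·2.0 = 2.6180
ω = 0 → straight: x' = 2.5 + 0.25·cos(2.6180)·2.0 = 2.0670
y' = -5 + 0.25·sin(2.6180)·2.0 = -4.7500

(2.0670, -4.7500, 2.6180)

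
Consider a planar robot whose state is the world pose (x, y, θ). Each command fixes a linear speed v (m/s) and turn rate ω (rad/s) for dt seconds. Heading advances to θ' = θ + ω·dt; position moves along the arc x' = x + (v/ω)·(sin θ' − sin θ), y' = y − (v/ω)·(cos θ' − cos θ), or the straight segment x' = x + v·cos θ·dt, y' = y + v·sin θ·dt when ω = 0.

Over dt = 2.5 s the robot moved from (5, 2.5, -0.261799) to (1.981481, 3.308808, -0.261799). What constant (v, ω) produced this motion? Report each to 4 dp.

Δθ = -0.261799 − -0.261799 = 0.000000
ω = Δθ/dt = 0.000000/2.5 = 0.0000
ω = 0 → v = (Δx·cos θ + Δy·sin θ)/dt = -1.2500

v = -1.2500, ω = 0.0000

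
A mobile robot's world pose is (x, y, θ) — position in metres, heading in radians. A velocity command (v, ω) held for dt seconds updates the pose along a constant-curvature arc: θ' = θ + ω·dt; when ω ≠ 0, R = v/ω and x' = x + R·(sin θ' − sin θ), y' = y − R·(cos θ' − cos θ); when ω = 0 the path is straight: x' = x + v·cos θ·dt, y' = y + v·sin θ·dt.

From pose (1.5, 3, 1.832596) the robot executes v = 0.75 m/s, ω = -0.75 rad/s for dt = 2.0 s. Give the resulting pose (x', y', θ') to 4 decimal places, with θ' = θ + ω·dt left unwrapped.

θ' = 1.8326 + -0.75·2.0 = 0.3326
R = v/ω = 0.75/-0.75 = -1.0000
x' = 1.5 + -1.0000·(sin 0.3326 − sin 1.8326) = 2.1394
y' = 3 − -1.0000·(cos 0.3326 − cos 1.8326) = 4.2040

(2.1394, 4.2040, 0.3326)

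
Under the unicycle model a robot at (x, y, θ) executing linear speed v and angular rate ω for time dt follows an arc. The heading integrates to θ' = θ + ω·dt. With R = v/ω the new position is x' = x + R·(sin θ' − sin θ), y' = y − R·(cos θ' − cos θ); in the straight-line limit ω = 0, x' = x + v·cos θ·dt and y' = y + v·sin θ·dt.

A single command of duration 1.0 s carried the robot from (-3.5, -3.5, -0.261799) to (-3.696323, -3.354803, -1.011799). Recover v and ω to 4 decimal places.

v = -0.2500, ω = -0.7500

Δθ = -1.011799 − -0.261799 = -0.750000
ω = Δθ/dt = -0.750000/1.0 = -0.7500
R = Δx/(sin θ' − sin θ) = 0.3333
v = R·ω = 0.3333·-0.7500 = -0.2500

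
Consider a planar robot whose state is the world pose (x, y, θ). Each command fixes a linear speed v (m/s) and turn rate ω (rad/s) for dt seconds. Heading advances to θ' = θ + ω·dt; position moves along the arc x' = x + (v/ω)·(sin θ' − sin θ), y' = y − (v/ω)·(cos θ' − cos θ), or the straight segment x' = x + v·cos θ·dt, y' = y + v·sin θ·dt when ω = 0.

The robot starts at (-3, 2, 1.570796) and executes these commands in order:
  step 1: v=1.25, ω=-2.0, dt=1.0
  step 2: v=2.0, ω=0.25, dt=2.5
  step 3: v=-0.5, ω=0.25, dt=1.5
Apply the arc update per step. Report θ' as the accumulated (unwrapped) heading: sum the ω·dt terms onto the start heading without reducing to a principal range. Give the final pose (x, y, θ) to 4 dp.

step 1: θ'=-0.4292 (R=-0.6250) → pose (-2.1149, 2.5683, -0.4292)
step 2: θ'=0.1958 (R=8.0000) → pose (2.7706, 1.9955, 0.1958)
step 3: θ'=0.5708 (R=-2.0000) → pose (2.0791, 1.7167, 0.5708)

(2.0791, 1.7167, 0.5708)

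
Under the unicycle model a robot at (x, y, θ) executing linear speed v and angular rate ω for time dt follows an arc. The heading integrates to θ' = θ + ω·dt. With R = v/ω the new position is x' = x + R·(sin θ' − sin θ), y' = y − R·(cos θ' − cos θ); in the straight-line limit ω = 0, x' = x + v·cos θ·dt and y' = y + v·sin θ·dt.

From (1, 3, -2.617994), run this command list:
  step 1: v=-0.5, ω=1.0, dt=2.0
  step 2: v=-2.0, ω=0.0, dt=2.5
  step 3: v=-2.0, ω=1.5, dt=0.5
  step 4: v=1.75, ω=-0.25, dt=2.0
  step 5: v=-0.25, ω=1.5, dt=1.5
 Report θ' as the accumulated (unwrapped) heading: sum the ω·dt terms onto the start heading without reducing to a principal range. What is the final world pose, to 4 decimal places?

(-0.7626, 6.3583, 1.8820)

step 1: θ'=-0.6180 (R=-0.5000) → pose (1.0397, 3.8405, -0.6180)
step 2: θ'=-0.6180 (straight) → pose (-3.0355, 6.7375, -0.6180)
step 3: θ'=0.1320 (R=-1.3333) → pose (-3.9835, 6.9726, 0.1320)
step 4: θ'=-0.3680 (R=-7.0000) → pose (-0.5440, 6.5648, -0.3680)
step 5: θ'=1.8820 (R=-0.1667) → pose (-0.7626, 6.3583, 1.8820)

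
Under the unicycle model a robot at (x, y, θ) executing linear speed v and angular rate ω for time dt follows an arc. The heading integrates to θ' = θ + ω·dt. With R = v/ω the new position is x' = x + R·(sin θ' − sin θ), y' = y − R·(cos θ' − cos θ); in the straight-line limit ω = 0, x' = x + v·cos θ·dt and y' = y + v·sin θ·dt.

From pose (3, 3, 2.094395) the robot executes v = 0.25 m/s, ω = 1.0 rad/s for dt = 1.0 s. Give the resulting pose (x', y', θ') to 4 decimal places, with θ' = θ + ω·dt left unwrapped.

(2.7953, 3.1247, 3.0944)

θ' = 2.0944 + 1.0·1.0 = 3.0944
R = v/ω = 0.25/1.0 = 0.2500
x' = 3 + 0.2500·(sin 3.0944 − sin 2.0944) = 2.7953
y' = 3 − 0.2500·(cos 3.0944 − cos 2.0944) = 3.1247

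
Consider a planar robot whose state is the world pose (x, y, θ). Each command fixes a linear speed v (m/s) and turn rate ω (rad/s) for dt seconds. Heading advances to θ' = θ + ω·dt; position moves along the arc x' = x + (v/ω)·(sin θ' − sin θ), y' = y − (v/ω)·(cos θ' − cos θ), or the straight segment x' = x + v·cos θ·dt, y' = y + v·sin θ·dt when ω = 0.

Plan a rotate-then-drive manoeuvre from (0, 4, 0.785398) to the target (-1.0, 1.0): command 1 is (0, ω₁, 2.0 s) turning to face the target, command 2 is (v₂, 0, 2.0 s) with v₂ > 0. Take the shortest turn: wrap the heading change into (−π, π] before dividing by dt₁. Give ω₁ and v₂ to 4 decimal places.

ω₁ = -1.3390, v₂ = 1.5811

heading to target = atan2(1−4, -1−0) = -1.8925
Δθ = wrap(-1.8925 − 0.7854) = -2.6779; ω₁ = Δθ/dt₁ = -1.3390
distance = √((-1−0)² + (1−4)²) = 3.1623; v₂ = distance/dt₂ = 1.5811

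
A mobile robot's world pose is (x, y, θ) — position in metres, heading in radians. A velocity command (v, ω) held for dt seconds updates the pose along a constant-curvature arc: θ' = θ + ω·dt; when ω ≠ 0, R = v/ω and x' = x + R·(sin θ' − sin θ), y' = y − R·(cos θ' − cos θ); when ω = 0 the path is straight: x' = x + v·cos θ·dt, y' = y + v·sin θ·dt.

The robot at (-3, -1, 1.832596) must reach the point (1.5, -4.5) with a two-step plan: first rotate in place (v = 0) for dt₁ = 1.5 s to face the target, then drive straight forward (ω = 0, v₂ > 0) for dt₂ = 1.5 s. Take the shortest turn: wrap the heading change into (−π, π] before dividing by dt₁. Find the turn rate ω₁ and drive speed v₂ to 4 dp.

heading to target = atan2(-4.5−-1, 1.5−-3) = -0.6610
Δθ = wrap(-0.6610 − 1.8326) = -2.4936; ω₁ = Δθ/dt₁ = -1.6624
distance = √((1.5−-3)² + (-4.5−-1)²) = 5.7009; v₂ = distance/dt₂ = 3.8006

ω₁ = -1.6624, v₂ = 3.8006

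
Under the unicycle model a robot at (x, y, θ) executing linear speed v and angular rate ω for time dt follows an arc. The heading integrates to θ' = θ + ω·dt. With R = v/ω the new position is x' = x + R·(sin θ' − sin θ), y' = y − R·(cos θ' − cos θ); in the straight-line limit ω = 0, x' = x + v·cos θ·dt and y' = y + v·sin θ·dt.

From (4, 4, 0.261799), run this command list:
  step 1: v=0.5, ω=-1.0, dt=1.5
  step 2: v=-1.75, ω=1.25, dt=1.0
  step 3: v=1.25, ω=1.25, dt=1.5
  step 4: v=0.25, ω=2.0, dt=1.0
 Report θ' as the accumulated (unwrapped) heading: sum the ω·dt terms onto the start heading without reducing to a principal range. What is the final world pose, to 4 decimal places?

(3.9973, 5.9868, 3.8868)

step 1: θ'=-1.2382 (R=-0.5000) → pose (4.6020, 3.6803, -1.2382)
step 2: θ'=0.0118 (R=-1.4000) → pose (3.2622, 4.6231, 0.0118)
step 3: θ'=1.8868 (R=1.0000) → pose (4.2009, 5.9338, 1.8868)
step 4: θ'=3.8868 (R=0.1250) → pose (3.9973, 5.9868, 3.8868)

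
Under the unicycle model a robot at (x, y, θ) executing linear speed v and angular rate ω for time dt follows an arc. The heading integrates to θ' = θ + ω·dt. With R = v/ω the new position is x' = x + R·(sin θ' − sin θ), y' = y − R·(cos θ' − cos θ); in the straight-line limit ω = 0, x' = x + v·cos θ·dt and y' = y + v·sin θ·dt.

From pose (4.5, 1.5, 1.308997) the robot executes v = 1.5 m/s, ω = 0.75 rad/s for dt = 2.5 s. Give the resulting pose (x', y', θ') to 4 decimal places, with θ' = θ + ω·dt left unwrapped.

(2.4834, 4.0158, 3.1840)

θ' = 1.3090 + 0.75·2.5 = 3.1840
R = v/ω = 1.5/0.75 = 2.0000
x' = 4.5 + 2.0000·(sin 3.1840 − sin 1.3090) = 2.4834
y' = 1.5 − 2.0000·(cos 3.1840 − cos 1.3090) = 4.0158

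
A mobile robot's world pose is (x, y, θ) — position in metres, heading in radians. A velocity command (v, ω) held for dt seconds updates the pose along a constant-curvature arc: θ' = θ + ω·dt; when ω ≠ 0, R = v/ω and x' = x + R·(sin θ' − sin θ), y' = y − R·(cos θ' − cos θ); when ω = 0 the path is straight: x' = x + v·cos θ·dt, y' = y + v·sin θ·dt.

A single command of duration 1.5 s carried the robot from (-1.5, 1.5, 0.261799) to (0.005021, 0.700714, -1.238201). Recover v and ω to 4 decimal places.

Δθ = -1.238201 − 0.261799 = -1.500000
ω = Δθ/dt = -1.500000/1.5 = -1.0000
R = Δx/(sin θ' − sin θ) = -1.2500
v = R·ω = -1.2500·-1.0000 = 1.2500

v = 1.2500, ω = -1.0000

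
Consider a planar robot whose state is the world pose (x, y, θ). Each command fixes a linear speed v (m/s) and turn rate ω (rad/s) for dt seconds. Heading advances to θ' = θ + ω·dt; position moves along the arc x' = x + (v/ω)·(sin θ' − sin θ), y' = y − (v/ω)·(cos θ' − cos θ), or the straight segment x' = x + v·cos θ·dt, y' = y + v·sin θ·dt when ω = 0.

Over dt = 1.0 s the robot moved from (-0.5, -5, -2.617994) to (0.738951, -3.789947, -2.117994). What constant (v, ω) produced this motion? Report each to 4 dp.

Δθ = -2.117994 − -2.617994 = 0.500000
ω = Δθ/dt = 0.500000/1.0 = 0.5000
R = Δx/(sin θ' − sin θ) = -3.5000
v = R·ω = -3.5000·0.5000 = -1.7500

v = -1.7500, ω = 0.5000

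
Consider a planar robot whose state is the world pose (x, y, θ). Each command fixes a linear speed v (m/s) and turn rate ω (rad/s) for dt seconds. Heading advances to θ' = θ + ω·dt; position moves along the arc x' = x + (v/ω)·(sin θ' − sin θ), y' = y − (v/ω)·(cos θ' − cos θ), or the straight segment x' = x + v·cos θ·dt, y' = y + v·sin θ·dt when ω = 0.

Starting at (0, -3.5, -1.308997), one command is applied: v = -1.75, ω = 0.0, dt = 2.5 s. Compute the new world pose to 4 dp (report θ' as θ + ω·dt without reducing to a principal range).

θ' = -1.3090 + 0.0·2.5 = -1.3090
ω = 0 → straight: x' = 0 + -1.75·cos(-1.3090)·2.5 = -1.1323
y' = -3.5 + -1.75·sin(-1.3090)·2.5 = 0.7259

(-1.1323, 0.7259, -1.3090)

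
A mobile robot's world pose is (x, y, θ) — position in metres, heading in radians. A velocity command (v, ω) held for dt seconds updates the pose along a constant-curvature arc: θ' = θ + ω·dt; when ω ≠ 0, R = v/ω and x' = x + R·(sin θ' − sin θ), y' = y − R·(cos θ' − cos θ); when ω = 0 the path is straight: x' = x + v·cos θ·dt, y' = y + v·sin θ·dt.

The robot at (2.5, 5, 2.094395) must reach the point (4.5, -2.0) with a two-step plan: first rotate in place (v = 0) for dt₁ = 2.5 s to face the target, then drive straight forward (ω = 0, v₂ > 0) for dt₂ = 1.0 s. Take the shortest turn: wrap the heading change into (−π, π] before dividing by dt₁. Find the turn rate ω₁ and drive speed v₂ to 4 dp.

heading to target = atan2(-2−5, 4.5−2.5) = -1.2925
Δθ = wrap(-1.2925 − 2.0944) = 2.8963; ω₁ = Δθ/dt₁ = 1.1585
distance = √((4.5−2.5)² + (-2−5)²) = 7.2801; v₂ = distance/dt₂ = 7.2801

ω₁ = 1.1585, v₂ = 7.2801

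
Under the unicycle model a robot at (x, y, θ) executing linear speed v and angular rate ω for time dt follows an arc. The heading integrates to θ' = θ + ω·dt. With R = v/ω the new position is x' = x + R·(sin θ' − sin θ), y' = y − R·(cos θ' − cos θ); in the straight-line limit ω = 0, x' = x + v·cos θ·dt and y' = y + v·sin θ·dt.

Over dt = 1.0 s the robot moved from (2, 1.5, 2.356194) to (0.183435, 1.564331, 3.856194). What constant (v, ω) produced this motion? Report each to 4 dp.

Δθ = 3.856194 − 2.356194 = 1.500000
ω = Δθ/dt = 1.500000/1.0 = 1.5000
R = Δx/(sin θ' − sin θ) = 1.3333
v = R·ω = 1.3333·1.5000 = 2.0000

v = 2.0000, ω = 1.5000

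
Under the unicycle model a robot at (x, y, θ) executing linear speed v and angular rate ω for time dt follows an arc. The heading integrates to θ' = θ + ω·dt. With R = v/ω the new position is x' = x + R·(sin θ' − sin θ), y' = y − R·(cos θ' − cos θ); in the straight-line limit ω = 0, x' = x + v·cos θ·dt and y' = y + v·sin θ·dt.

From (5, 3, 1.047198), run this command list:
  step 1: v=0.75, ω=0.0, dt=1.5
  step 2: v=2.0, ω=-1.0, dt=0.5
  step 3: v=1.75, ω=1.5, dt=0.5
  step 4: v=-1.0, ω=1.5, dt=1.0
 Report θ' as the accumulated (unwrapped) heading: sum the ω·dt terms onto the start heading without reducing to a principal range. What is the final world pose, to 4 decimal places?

step 1: θ'=1.0472 (straight) → pose (5.5625, 3.9743, 1.0472)
step 2: θ'=0.5472 (R=-2.0000) → pose (6.2540, 4.6823, 0.5472)
step 3: θ'=1.2972 (R=1.1667) → pose (6.7702, 5.3633, 1.2972)
step 4: θ'=2.7972 (R=-0.6667) → pose (7.1870, 4.5557, 2.7972)

(7.1870, 4.5557, 2.7972)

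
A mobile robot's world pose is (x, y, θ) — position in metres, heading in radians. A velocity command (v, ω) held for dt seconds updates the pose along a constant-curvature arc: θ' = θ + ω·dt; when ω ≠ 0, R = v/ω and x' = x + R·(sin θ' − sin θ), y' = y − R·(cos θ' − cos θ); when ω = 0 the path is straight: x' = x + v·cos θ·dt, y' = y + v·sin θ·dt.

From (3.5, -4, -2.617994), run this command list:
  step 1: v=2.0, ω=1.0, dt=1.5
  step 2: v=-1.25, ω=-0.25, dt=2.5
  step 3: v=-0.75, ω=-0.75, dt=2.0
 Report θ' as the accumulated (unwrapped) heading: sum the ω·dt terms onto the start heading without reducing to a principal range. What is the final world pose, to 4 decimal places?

(3.3581, -2.7393, -3.2430)

step 1: θ'=-1.1180 (R=2.0000) → pose (2.7016, -6.6070, -1.1180)
step 2: θ'=-1.7430 (R=5.0000) → pose (2.2716, -3.5628, -1.7430)
step 3: θ'=-3.2430 (R=1.0000) → pose (3.3581, -2.7393, -3.2430)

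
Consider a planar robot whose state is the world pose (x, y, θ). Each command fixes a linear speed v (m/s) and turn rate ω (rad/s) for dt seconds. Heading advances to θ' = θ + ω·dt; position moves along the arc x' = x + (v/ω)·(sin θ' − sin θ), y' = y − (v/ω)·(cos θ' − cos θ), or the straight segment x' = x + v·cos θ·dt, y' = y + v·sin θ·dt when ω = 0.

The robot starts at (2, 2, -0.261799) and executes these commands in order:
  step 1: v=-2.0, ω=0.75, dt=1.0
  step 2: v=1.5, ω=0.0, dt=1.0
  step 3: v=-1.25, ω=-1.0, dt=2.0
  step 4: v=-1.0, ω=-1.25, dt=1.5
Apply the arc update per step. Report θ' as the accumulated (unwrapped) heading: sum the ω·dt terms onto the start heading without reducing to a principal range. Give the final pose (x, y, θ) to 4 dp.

step 1: θ'=0.4882 (R=-2.6667) → pose (0.0590, 1.7793, 0.4882)
step 2: θ'=0.4882 (straight) → pose (1.3838, 2.4829, 0.4882)
step 3: θ'=-1.5118 (R=1.2500) → pose (-0.4503, 3.5132, -1.5118)
step 4: θ'=-3.3868 (R=0.8000) → pose (0.5425, 4.3364, -3.3868)

(0.5425, 4.3364, -3.3868)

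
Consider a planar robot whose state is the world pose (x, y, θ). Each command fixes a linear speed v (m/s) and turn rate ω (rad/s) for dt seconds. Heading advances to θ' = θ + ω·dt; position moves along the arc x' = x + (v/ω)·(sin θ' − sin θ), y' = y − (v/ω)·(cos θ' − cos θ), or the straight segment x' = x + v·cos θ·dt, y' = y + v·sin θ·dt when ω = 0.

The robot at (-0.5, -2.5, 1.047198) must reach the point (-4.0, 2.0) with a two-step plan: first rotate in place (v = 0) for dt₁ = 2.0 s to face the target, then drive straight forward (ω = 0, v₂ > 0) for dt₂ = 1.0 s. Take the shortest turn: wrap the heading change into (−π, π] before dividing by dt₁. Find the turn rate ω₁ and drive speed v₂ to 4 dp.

heading to target = atan2(2−-2.5, -4−-0.5) = 2.2318
Δθ = wrap(2.2318 − 1.0472) = 1.1846; ω₁ = Δθ/dt₁ = 0.5923
distance = √((-4−-0.5)² + (2−-2.5)²) = 5.7009; v₂ = distance/dt₂ = 5.7009

ω₁ = 0.5923, v₂ = 5.7009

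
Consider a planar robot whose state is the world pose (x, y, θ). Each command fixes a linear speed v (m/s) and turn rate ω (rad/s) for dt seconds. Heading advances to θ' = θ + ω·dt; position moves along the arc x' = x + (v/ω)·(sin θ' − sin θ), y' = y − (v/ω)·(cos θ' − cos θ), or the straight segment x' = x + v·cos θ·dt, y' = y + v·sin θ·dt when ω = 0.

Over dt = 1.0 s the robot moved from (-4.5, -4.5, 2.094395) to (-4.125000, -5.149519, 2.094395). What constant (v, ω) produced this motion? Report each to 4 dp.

v = -0.7500, ω = 0.0000

Δθ = 2.094395 − 2.094395 = 0.000000
ω = Δθ/dt = 0.000000/1.0 = 0.0000
ω = 0 → v = (Δx·cos θ + Δy·sin θ)/dt = -0.7500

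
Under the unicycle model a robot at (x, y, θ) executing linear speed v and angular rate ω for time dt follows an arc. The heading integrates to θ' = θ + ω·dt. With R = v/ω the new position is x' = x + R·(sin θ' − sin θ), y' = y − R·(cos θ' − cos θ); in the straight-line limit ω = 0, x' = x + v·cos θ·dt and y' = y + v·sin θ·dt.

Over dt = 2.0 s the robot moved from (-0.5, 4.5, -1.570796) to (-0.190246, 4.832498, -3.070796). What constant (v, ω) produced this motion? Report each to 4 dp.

v = -0.2500, ω = -0.7500

Δθ = -3.070796 − -1.570796 = -1.500000
ω = Δθ/dt = -1.500000/2.0 = -0.7500
R = −Δy/(cos θ' − cos θ) = 0.3333
v = R·ω = 0.3333·-0.7500 = -0.2500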